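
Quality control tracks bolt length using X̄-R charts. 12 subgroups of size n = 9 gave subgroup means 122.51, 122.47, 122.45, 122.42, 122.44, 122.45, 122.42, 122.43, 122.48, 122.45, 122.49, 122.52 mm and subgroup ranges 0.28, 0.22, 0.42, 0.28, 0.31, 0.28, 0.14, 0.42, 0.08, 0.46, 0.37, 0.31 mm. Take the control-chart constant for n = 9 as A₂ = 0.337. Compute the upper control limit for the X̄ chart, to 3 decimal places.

122.561

X̄̄ = (122.51 + 122.47 + 122.45 + 122.42 + 122.44 + 122.45 + 122.42 + 122.43 + 122.48 + 122.45 + 122.49 + 122.52) / 12 = 1469.5300 / 12 = 122.4608
R̄ = (0.28 + 0.22 + 0.42 + 0.28 + 0.31 + 0.28 + 0.14 + 0.42 + 0.08 + 0.46 + 0.37 + 0.31) / 12 = 3.5700 / 12 = 0.2975
UCL = X̄̄ + A₂·R̄ = 122.4608 + 0.337 × 0.2975 = 122.5611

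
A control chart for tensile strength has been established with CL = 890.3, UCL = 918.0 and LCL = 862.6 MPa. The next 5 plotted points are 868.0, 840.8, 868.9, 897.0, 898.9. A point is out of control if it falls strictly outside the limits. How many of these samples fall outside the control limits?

Compare each point to [862.6, 918.0]: sample 2 = 840.8 < LCL.

1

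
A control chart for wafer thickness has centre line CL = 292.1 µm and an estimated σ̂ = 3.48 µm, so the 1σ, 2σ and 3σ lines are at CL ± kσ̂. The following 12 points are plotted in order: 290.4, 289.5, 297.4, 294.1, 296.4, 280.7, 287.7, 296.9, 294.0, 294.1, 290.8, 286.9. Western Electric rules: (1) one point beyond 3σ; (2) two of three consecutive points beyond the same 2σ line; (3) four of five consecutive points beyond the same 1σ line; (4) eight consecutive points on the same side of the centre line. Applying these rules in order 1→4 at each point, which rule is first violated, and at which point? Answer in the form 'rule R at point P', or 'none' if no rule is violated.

Zone of each point (C = within 1σ̂, B = 1σ̂–2σ̂, A = 2σ̂–3σ̂, * = beyond 3σ̂; sign = side of CL): 1:-C, 2:-C, 3:+B, 4:+C, 5:+B, 6:-*, 7:-B, 8:+B, 9:+C, 10:+C, 11:-C, 12:-B
Rule 1 (one point beyond the 3σ limits) is satisfied at point 6.

rule 1 at point 6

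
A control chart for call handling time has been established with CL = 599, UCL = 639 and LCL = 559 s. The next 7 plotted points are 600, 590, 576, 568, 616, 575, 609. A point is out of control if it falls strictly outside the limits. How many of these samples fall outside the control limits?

All 7 points lie within [559, 639].

0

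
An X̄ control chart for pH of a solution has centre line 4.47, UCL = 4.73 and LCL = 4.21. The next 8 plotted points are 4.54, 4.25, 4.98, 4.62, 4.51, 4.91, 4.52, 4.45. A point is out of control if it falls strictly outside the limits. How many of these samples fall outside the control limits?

Compare each point to [4.21, 4.73]: sample 3 = 4.98 > UCL; sample 6 = 4.91 > UCL.

2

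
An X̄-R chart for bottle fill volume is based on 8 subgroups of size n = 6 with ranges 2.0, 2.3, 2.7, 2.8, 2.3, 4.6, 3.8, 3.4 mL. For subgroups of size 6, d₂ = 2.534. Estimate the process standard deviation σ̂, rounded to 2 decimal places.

1.18

R̄ = (2.0 + 2.3 + 2.7 + 2.8 + 2.3 + 4.6 + 3.8 + 3.4) / 8 = 2.9875
σ̂ = R̄ / d₂ = 2.9875 / 2.534 = 1.1790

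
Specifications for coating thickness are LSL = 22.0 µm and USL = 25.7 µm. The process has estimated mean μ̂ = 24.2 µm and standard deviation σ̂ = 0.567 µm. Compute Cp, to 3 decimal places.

1.088

Cp = (USL − LSL) / (6σ̂) = (25.7 − 22.0) / (6 × 0.567) = 3.7000 / 3.4020 = 1.0876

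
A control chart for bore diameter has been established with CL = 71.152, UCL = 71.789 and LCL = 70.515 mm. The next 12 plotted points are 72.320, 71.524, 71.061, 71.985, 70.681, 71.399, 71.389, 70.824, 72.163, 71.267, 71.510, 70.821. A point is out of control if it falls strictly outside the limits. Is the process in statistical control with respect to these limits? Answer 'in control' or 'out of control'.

Compare each point to [70.515, 71.789]: sample 1 = 72.320 > UCL; sample 4 = 71.985 > UCL; sample 9 = 72.163 > UCL.

out of control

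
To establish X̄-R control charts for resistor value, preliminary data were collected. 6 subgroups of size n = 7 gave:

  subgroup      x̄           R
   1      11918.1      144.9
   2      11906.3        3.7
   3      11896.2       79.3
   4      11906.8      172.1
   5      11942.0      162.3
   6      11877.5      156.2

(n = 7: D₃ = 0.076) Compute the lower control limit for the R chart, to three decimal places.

R̄ = (144.9 + 3.7 + 79.3 + 172.1 + 162.3 + 156.2) / 6 = 718.5000 / 6 = 119.7500
LCL_R = D₃·R̄ = 0.076 × 119.7500 = 9.1010

9.101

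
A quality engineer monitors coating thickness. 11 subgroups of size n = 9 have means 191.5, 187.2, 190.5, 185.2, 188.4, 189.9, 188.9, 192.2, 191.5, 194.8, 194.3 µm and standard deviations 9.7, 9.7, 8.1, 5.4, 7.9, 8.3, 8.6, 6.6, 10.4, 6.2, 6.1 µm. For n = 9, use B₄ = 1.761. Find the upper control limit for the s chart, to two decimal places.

13.93

s̄ = (9.7 + 9.7 + 8.1 + 5.4 + 7.9 + 8.3 + 8.6 + 6.6 + 10.4 + 6.2 + 6.1) / 11 = 7.9091
UCL_s = B₄·s̄ = 1.761 × 7.9091 = 13.9279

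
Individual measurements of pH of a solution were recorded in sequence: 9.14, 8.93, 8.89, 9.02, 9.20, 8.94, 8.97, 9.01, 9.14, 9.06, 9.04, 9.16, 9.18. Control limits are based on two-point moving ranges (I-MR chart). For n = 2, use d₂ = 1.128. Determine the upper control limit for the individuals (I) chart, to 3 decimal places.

9.332

X̄ = (9.14 + 8.93 + 8.89 + 9.02 + 9.20 + 8.94 + 8.97 + 9.01 + 9.14 + 9.06 + 9.04 + 9.16 + 9.18) / 13 = 9.0523
Moving ranges: 0.21, 0.04, 0.13, 0.18, 0.26, 0.03, 0.04, 0.13, 0.08, 0.02, 0.12, 0.02; M̄R̄ = 1.2600 / 12 = 0.1050
UCL = X̄ + 3·M̄R̄/d₂ = 9.0523 + 3 × 0.1050 / 1.128 = 9.3316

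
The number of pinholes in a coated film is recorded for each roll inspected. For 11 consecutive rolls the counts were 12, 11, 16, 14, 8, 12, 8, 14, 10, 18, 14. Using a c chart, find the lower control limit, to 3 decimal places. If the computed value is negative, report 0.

c̄ = (12 + 11 + 16 + 14 + 8 + 12 + 8 + 14 + 10 + 18 + 14) / 11 = 137 / 11 = 12.4545
LCL = c̄ − 3√c̄ = 12.4545 − 3 × 3.5291 = 1.8672

1.867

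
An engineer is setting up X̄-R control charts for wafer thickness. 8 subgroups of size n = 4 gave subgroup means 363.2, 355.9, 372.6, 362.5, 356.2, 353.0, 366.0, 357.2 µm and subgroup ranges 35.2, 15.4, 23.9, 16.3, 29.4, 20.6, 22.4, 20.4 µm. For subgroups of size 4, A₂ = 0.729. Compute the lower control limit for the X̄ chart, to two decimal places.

X̄̄ = (363.2 + 355.9 + 372.6 + 362.5 + 356.2 + 353.0 + 366.0 + 357.2) / 8 = 2886.6000 / 8 = 360.8250
R̄ = (35.2 + 15.4 + 23.9 + 16.3 + 29.4 + 20.6 + 22.4 + 20.4) / 8 = 183.6000 / 8 = 22.9500
LCL = X̄̄ − A₂·R̄ = 360.8250 − 0.729 × 22.9500 = 344.0944

344.09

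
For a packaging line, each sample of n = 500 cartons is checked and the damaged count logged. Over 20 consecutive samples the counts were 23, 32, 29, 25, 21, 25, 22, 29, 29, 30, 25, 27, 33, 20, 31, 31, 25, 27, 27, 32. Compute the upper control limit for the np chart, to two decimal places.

42.35

p̄ = Σdᵢ / (k·n) = 543 / (20 × 500) = 0.05430
UCL = np̄ + 3·√(np̄(1−p̄)) = 27.1500 + 3 × √(27.1500×0.94570) = 27.1500 + 3 × 5.0671 = 42.3514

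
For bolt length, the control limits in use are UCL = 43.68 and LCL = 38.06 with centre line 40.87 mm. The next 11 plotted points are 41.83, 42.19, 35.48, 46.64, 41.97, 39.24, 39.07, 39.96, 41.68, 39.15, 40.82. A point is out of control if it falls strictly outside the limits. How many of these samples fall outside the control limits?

2

Compare each point to [38.06, 43.68]: sample 3 = 35.48 < LCL; sample 4 = 46.64 > UCL.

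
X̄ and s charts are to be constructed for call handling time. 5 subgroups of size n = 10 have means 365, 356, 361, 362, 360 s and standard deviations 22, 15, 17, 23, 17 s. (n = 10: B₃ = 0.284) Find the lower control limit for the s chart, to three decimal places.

s̄ = (22 + 15 + 17 + 23 + 17) / 5 = 18.8000
LCL_s = B₃·s̄ = 0.284 × 18.8000 = 5.3392

5.339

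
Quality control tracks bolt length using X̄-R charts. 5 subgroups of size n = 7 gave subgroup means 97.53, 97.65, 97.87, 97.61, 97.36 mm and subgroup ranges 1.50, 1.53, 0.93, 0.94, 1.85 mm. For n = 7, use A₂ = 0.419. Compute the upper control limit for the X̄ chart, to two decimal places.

X̄̄ = (97.53 + 97.65 + 97.87 + 97.61 + 97.36) / 5 = 488.0200 / 5 = 97.6040
R̄ = (1.50 + 1.53 + 0.93 + 0.94 + 1.85) / 5 = 6.7500 / 5 = 1.3500
UCL = X̄̄ + A₂·R̄ = 97.6040 + 0.419 × 1.3500 = 98.1697

98.17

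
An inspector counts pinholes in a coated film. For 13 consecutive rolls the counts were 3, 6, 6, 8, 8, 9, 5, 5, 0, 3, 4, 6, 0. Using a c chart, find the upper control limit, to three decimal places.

c̄ = (3 + 6 + 6 + 8 + 8 + 9 + 5 + 5 + 0 + 3 + 4 + 6 + 0) / 13 = 63 / 13 = 4.8462
UCL = c̄ + 3√c̄ = 4.8462 + 3 × √4.8462 = 4.8462 + 3 × 2.2014 = 11.4503

11.450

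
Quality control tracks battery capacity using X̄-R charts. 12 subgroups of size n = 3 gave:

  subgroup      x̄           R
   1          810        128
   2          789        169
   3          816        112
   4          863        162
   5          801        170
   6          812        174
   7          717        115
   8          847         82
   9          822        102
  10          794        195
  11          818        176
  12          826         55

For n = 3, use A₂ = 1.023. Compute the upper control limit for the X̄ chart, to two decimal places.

949.39

X̄̄ = (810 + 789 + 816 + 863 + 801 + 812 + 717 + 847 + 822 + 794 + 818 + 826) / 12 = 9715.0000 / 12 = 809.5833
R̄ = (128 + 169 + 112 + 162 + 170 + 174 + 115 + 82 + 102 + 195 + 176 + 55) / 12 = 1640.0000 / 12 = 136.6667
UCL = X̄̄ + A₂·R̄ = 809.5833 + 1.023 × 136.6667 = 949.3933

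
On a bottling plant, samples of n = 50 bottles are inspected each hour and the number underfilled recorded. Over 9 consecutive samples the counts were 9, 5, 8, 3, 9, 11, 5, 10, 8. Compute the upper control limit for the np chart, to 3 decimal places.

15.153

p̄ = Σdᵢ / (k·n) = 68 / (9 × 50) = 0.15111
UCL = np̄ + 3·√(np̄(1−p̄)) = 7.5556 + 3 × √(7.5556×0.84889) = 7.5556 + 3 × 2.5326 = 15.1532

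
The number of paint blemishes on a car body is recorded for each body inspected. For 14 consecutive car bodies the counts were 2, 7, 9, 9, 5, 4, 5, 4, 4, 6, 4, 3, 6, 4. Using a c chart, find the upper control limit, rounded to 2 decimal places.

11.95

c̄ = (2 + 7 + 9 + 9 + 5 + 4 + 5 + 4 + 4 + 6 + 4 + 3 + 6 + 4) / 14 = 72 / 14 = 5.1429
UCL = c̄ + 3√c̄ = 5.1429 + 3 × √5.1429 = 5.1429 + 3 × 2.2678 = 11.9462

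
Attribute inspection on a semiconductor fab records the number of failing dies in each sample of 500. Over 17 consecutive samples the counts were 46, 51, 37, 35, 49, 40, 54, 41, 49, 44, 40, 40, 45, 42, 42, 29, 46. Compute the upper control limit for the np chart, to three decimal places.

61.737

p̄ = Σdᵢ / (k·n) = 730 / (17 × 500) = 0.08588
UCL = np̄ + 3·√(np̄(1−p̄)) = 42.9412 + 3 × √(42.9412×0.91412) = 42.9412 + 3 × 6.2652 = 61.7369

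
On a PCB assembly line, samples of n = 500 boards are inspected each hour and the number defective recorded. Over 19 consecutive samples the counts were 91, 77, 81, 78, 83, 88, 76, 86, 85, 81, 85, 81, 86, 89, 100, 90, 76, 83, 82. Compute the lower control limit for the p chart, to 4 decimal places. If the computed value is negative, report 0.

0.1180

p̄ = Σdᵢ / (k·n) = 1598 / (19 × 500) = 0.16821
LCL = p̄ − 3·√(p̄(1−p̄)/n) = 0.16821 − 3 × 0.01673 = 0.11803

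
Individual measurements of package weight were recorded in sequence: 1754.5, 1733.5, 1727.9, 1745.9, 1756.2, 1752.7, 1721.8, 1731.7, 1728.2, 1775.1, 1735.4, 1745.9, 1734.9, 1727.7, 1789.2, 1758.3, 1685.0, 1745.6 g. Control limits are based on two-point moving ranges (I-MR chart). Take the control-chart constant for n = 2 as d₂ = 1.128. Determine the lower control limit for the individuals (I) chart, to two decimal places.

X̄ = (1754.5 + 1733.5 + 1727.9 + 1745.9 + 1756.2 + 1752.7 + 1721.8 + 1731.7 + 1728.2 + 1775.1 + 1735.4 + 1745.9 + 1734.9 + 1727.7 + 1789.2 + 1758.3 + 1685.0 + 1745.6) / 18 = 1741.6389
Moving ranges: 21.0, 5.6, 18.0, 10.3, 3.5, 30.9, 9.9, 3.5, 46.9, 39.7, 10.5, 11.0, 7.2, 61.5, 30.9, 73.3, 60.6; M̄R̄ = 444.3000 / 17 = 26.1353
LCL = X̄ − 3·M̄R̄/d₂ = 1741.6389 − 3 × 26.1353 / 1.128 = 1672.1301

1672.13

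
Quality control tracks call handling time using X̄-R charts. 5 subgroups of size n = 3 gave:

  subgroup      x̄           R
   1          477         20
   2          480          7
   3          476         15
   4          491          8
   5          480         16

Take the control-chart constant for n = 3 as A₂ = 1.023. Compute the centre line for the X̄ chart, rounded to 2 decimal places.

480.80

X̄̄ = (477 + 480 + 476 + 491 + 480) / 5 = 2404.0000 / 5 = 480.8000
CL = X̄̄ = 480.8000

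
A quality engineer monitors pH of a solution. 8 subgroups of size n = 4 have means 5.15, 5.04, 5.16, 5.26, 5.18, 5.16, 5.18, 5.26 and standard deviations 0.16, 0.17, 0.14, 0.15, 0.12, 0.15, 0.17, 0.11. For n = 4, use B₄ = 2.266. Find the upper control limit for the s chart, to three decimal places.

s̄ = (0.16 + 0.17 + 0.14 + 0.15 + 0.12 + 0.15 + 0.17 + 0.11) / 8 = 0.1462
UCL_s = B₄·s̄ = 2.266 × 0.1462 = 0.3314

0.331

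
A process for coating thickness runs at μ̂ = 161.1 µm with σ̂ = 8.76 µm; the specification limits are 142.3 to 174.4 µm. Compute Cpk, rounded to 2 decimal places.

0.51

Cpu = (USL − μ̂) / (3σ̂) = (174.4 − 161.1) / (3 × 8.76) = 0.5061; Cpl = (μ̂ − LSL) / (3σ̂) = (161.1 − 142.3) / (3 × 8.76) = 0.7154; Cpk = min(Cpu, Cpl) = 0.5061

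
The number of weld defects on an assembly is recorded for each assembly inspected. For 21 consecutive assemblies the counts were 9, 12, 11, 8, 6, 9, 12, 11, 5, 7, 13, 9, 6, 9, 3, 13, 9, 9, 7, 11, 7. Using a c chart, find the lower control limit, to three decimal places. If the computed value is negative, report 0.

0.000

c̄ = (9 + 12 + 11 + 8 + 6 + 9 + 12 + 11 + 5 + 7 + 13 + 9 + 6 + 9 + 3 + 13 + 9 + 9 + 7 + 11 + 7) / 21 = 186 / 21 = 8.8571
LCL = c̄ − 3√c̄ = 8.8571 − 3 × 2.9761 = -0.0711 → 0 (cannot be negative)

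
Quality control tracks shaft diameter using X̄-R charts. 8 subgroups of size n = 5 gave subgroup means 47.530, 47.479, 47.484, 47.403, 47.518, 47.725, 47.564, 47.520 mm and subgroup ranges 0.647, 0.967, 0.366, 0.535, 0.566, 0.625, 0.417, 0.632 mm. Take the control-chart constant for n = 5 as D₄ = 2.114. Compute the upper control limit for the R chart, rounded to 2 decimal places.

R̄ = (0.647 + 0.967 + 0.366 + 0.535 + 0.566 + 0.625 + 0.417 + 0.632) / 8 = 4.7550 / 8 = 0.5944
UCL_R = D₄·R̄ = 2.114 × 0.5944 = 1.2565

1.26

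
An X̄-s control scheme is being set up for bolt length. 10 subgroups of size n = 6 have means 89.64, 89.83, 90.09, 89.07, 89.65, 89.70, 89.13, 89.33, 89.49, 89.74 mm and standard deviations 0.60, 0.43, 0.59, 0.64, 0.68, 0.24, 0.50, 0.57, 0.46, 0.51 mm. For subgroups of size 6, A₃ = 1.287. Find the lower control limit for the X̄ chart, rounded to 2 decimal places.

X̄̄ = (89.64 + 89.83 + 90.09 + 89.07 + 89.65 + 89.70 + 89.13 + 89.33 + 89.49 + 89.74) / 10 = 89.5670
s̄ = (0.60 + 0.43 + 0.59 + 0.64 + 0.68 + 0.24 + 0.50 + 0.57 + 0.46 + 0.51) / 10 = 0.5220
LCL = X̄̄ − A₃·s̄ = 89.5670 − 1.287 × 0.5220 = 88.8952

88.90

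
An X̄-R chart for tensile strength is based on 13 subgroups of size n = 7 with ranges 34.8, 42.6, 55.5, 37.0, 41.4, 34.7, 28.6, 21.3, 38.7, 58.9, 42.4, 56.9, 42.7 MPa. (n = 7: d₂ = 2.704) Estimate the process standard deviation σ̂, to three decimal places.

R̄ = (34.8 + 42.6 + 55.5 + 37.0 + 41.4 + 34.7 + 28.6 + 21.3 + 38.7 + 58.9 + 42.4 + 56.9 + 42.7) / 13 = 41.1923
σ̂ = R̄ / d₂ = 41.1923 / 2.704 = 15.2338

15.234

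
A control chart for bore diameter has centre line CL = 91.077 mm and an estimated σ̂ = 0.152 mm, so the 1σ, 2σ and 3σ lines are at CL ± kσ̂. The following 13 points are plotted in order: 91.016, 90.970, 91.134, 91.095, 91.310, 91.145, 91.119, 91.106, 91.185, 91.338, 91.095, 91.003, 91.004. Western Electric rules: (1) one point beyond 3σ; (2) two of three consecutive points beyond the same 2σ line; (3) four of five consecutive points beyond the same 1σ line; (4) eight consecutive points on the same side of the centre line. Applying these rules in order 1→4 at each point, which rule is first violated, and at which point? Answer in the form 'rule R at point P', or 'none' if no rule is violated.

rule 4 at point 10

Zone of each point (C = within 1σ̂, B = 1σ̂–2σ̂, A = 2σ̂–3σ̂, * = beyond 3σ̂; sign = side of CL): 1:-C, 2:-C, 3:+C, 4:+C, 5:+B, 6:+C, 7:+C, 8:+C, 9:+C, 10:+B, 11:+C, 12:-C, 13:-C
Rule 4 (eight consecutive points on the same side of the centre line) is satisfied at point 10.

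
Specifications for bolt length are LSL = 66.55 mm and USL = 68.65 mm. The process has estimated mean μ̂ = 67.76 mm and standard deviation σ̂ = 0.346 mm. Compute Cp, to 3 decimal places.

Cp = (USL − LSL) / (6σ̂) = (68.65 − 66.55) / (6 × 0.346) = 2.1000 / 2.0760 = 1.0116

1.012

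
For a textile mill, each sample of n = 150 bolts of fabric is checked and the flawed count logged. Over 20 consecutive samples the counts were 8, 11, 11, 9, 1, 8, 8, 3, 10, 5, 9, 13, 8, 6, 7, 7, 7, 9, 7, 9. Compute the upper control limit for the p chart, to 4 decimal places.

p̄ = Σdᵢ / (k·n) = 156 / (20 × 150) = 0.05200
UCL = p̄ + 3·√(p̄(1−p̄)/n) = 0.05200 + 3 × √(0.05200×0.94800/150) = 0.05200 + 3 × 0.01813 = 0.10639

0.1064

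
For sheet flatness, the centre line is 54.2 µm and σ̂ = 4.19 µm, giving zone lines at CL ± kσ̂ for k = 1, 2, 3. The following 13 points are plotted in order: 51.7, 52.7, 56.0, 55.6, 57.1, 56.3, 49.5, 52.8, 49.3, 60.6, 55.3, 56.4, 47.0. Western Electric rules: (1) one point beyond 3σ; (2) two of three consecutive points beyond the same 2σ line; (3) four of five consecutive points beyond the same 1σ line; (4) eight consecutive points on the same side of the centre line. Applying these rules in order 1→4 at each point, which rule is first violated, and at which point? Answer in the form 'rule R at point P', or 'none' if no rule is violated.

none

Zone of each point (C = within 1σ̂, B = 1σ̂–2σ̂, A = 2σ̂–3σ̂, * = beyond 3σ̂; sign = side of CL): 1:-C, 2:-C, 3:+C, 4:+C, 5:+C, 6:+C, 7:-B, 8:-C, 9:-B, 10:+B, 11:+C, 12:+C, 13:-B
No rule fires across all 13 points.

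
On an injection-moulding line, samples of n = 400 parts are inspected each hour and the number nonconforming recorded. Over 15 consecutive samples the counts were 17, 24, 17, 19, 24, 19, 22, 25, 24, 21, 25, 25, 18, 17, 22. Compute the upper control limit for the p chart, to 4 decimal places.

p̄ = Σdᵢ / (k·n) = 319 / (15 × 400) = 0.05317
UCL = p̄ + 3·√(p̄(1−p̄)/n) = 0.05317 + 3 × √(0.05317×0.94683/400) = 0.05317 + 3 × 0.01122 = 0.08682

0.0868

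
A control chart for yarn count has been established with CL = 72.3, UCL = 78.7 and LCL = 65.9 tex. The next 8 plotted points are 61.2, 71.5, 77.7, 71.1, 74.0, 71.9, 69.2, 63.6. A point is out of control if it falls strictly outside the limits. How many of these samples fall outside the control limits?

2

Compare each point to [65.9, 78.7]: sample 1 = 61.2 < LCL; sample 8 = 63.6 < LCL.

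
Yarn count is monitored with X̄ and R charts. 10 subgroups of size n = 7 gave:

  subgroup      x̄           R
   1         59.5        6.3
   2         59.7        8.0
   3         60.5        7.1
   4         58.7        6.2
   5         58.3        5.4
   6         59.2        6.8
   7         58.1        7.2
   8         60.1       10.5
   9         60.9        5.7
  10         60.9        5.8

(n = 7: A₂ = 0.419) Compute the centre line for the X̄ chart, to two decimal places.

X̄̄ = (59.5 + 59.7 + 60.5 + 58.7 + 58.3 + 59.2 + 58.1 + 60.1 + 60.9 + 60.9) / 10 = 595.9000 / 10 = 59.5900
CL = X̄̄ = 59.5900

59.59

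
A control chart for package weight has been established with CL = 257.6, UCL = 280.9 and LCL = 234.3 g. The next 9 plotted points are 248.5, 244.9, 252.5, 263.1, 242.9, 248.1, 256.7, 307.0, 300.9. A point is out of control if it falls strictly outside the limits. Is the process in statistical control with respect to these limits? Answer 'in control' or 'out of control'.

out of control

Compare each point to [234.3, 280.9]: sample 8 = 307.0 > UCL; sample 9 = 300.9 > UCL.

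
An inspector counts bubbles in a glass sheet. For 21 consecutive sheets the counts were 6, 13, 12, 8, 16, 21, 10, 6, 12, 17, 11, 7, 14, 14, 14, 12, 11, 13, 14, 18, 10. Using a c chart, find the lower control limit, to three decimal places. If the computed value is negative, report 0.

c̄ = (6 + 13 + 12 + 8 + 16 + 21 + 10 + 6 + 12 + 17 + 11 + 7 + 14 + 14 + 14 + 12 + 11 + 13 + 14 + 18 + 10) / 21 = 259 / 21 = 12.3333
LCL = c̄ − 3√c̄ = 12.3333 − 3 × 3.5119 = 1.7977

1.798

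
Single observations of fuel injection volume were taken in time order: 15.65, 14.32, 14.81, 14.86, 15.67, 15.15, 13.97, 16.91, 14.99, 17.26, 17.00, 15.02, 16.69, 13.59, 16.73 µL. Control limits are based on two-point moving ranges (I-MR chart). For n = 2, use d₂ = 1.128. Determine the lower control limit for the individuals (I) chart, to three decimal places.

X̄ = (15.65 + 14.32 + 14.81 + 14.86 + 15.67 + 15.15 + 13.97 + 16.91 + 14.99 + 17.26 + 17.00 + 15.02 + 16.69 + 13.59 + 16.73) / 15 = 15.5080
Moving ranges: 1.33, 0.49, 0.05, 0.81, 0.52, 1.18, 2.94, 1.92, 2.27, 0.26, 1.98, 1.67, 3.10, 3.14; M̄R̄ = 21.6600 / 14 = 1.5471
LCL = X̄ − 3·M̄R̄/d₂ = 15.5080 − 3 × 1.5471 / 1.128 = 11.3933

11.393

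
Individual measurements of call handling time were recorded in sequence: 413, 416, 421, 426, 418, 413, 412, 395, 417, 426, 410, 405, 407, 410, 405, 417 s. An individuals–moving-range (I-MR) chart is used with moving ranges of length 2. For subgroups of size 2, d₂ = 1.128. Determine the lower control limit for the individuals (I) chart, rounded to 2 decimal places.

X̄ = (413 + 416 + 421 + 426 + 418 + 413 + 412 + 395 + 417 + 426 + 410 + 405 + 407 + 410 + 405 + 417) / 16 = 413.1875
Moving ranges: 3, 5, 5, 8, 5, 1, 17, 22, 9, 16, 5, 2, 3, 5, 12; M̄R̄ = 118.0000 / 15 = 7.8667
LCL = X̄ − 3·M̄R̄/d₂ = 413.1875 − 3 × 7.8667 / 1.128 = 392.2655

392.27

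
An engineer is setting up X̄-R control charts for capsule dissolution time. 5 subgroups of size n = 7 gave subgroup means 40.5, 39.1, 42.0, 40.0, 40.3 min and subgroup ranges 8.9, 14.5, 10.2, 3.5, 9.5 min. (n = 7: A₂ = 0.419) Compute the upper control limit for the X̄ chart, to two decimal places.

44.29

X̄̄ = (40.5 + 39.1 + 42.0 + 40.0 + 40.3) / 5 = 201.9000 / 5 = 40.3800
R̄ = (8.9 + 14.5 + 10.2 + 3.5 + 9.5) / 5 = 46.6000 / 5 = 9.3200
UCL = X̄̄ + A₂·R̄ = 40.3800 + 0.419 × 9.3200 = 44.2851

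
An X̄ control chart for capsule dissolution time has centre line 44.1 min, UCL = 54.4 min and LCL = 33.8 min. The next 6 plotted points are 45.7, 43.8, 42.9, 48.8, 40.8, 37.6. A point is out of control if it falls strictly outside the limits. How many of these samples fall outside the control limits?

0

All 6 points lie within [33.8, 54.4].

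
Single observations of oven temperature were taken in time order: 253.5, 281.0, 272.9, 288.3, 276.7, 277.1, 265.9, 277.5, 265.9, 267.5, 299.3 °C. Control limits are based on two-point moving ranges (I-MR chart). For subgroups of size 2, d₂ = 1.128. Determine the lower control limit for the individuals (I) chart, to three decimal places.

X̄ = (253.5 + 281.0 + 272.9 + 288.3 + 276.7 + 277.1 + 265.9 + 277.5 + 265.9 + 267.5 + 299.3) / 11 = 275.0545
Moving ranges: 27.5, 8.1, 15.4, 11.6, 0.4, 11.2, 11.6, 11.6, 1.6, 31.8; M̄R̄ = 130.8000 / 10 = 13.0800
LCL = X̄ − 3·M̄R̄/d₂ = 275.0545 − 3 × 13.0800 / 1.128 = 240.2673

240.267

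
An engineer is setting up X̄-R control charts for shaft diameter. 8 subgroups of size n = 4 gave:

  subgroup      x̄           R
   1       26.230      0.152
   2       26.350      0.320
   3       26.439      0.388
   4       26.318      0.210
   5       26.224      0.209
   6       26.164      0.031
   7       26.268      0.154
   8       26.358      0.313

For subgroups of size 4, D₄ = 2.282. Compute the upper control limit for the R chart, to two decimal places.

0.51

R̄ = (0.152 + 0.320 + 0.388 + 0.210 + 0.209 + 0.031 + 0.154 + 0.313) / 8 = 1.7770 / 8 = 0.2221
UCL_R = D₄·R̄ = 2.282 × 0.2221 = 0.5069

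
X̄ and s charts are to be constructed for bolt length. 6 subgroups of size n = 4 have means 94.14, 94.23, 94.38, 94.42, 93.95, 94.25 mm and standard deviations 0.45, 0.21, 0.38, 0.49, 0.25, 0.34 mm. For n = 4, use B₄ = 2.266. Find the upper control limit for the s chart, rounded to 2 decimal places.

0.80

s̄ = (0.45 + 0.21 + 0.38 + 0.49 + 0.25 + 0.34) / 6 = 0.3533
UCL_s = B₄·s̄ = 2.266 × 0.3533 = 0.8007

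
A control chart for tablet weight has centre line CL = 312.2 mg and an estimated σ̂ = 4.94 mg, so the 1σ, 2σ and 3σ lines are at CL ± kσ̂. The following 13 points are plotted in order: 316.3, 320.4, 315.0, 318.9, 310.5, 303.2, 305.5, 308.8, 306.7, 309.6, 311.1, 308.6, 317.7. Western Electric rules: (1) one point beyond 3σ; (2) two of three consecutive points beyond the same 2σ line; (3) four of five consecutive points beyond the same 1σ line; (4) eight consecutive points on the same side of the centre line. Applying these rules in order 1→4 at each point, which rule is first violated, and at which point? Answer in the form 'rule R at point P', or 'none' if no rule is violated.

rule 4 at point 12

Zone of each point (C = within 1σ̂, B = 1σ̂–2σ̂, A = 2σ̂–3σ̂, * = beyond 3σ̂; sign = side of CL): 1:+C, 2:+B, 3:+C, 4:+B, 5:-C, 6:-B, 7:-B, 8:-C, 9:-B, 10:-C, 11:-C, 12:-C, 13:+B
Rule 4 (eight consecutive points on the same side of the centre line) is satisfied at point 12.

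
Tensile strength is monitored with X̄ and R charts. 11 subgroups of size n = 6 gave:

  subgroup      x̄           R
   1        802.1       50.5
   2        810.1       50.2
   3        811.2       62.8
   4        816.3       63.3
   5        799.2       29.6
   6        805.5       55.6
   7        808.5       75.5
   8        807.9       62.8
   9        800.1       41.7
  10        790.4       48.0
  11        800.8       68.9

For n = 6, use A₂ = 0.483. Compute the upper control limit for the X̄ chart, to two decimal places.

831.47

X̄̄ = (802.1 + 810.1 + 811.2 + 816.3 + 799.2 + 805.5 + 808.5 + 807.9 + 800.1 + 790.4 + 800.8) / 11 = 8852.1000 / 11 = 804.7364
R̄ = (50.5 + 50.2 + 62.8 + 63.3 + 29.6 + 55.6 + 75.5 + 62.8 + 41.7 + 48.0 + 68.9) / 11 = 608.9000 / 11 = 55.3545
UCL = X̄̄ + A₂·R̄ = 804.7364 + 0.483 × 55.3545 = 831.4726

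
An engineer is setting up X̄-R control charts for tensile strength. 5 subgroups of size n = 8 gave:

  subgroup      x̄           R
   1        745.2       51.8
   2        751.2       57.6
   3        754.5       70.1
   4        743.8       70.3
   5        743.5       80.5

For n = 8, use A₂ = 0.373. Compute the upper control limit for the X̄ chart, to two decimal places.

772.28

X̄̄ = (745.2 + 751.2 + 754.5 + 743.8 + 743.5) / 5 = 3738.2000 / 5 = 747.6400
R̄ = (51.8 + 57.6 + 70.1 + 70.3 + 80.5) / 5 = 330.3000 / 5 = 66.0600
UCL = X̄̄ + A₂·R̄ = 747.6400 + 0.373 × 66.0600 = 772.2804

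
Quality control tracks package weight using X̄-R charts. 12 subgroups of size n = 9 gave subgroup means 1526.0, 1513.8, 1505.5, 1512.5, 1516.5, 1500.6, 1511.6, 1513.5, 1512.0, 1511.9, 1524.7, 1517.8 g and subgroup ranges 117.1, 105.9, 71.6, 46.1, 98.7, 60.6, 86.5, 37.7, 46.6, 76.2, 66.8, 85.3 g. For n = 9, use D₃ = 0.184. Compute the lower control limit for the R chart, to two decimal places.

R̄ = (117.1 + 105.9 + 71.6 + 46.1 + 98.7 + 60.6 + 86.5 + 37.7 + 46.6 + 76.2 + 66.8 + 85.3) / 12 = 899.1000 / 12 = 74.9250
LCL_R = D₃·R̄ = 0.184 × 74.9250 = 13.7862

13.79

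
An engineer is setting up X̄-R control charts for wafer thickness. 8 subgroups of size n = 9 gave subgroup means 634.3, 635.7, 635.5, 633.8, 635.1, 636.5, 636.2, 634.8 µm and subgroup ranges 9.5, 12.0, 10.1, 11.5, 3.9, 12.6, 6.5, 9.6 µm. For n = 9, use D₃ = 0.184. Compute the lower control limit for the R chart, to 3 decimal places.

R̄ = (9.5 + 12.0 + 10.1 + 11.5 + 3.9 + 12.6 + 6.5 + 9.6) / 8 = 75.7000 / 8 = 9.4625
LCL_R = D₃·R̄ = 0.184 × 9.4625 = 1.7411

1.741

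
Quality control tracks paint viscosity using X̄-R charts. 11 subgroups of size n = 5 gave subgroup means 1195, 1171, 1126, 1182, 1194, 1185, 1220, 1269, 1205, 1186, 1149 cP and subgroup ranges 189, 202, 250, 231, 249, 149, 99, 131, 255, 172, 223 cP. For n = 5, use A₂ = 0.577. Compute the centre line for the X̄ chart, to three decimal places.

X̄̄ = (1195 + 1171 + 1126 + 1182 + 1194 + 1185 + 1220 + 1269 + 1205 + 1186 + 1149) / 11 = 13082.0000 / 11 = 1189.2727
CL = X̄̄ = 1189.2727

1189.273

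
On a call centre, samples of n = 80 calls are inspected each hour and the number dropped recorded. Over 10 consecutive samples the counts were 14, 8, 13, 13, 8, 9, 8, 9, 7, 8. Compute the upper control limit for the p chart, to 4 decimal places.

0.2307

p̄ = Σdᵢ / (k·n) = 97 / (10 × 80) = 0.12125
UCL = p̄ + 3·√(p̄(1−p̄)/n) = 0.12125 + 3 × √(0.12125×0.87875/80) = 0.12125 + 3 × 0.03649 = 0.23073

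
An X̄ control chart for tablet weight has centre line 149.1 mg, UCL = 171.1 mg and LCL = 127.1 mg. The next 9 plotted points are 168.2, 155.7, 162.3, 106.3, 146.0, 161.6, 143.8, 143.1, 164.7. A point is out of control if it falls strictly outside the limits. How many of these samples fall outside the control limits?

1

Compare each point to [127.1, 171.1]: sample 4 = 106.3 < LCL.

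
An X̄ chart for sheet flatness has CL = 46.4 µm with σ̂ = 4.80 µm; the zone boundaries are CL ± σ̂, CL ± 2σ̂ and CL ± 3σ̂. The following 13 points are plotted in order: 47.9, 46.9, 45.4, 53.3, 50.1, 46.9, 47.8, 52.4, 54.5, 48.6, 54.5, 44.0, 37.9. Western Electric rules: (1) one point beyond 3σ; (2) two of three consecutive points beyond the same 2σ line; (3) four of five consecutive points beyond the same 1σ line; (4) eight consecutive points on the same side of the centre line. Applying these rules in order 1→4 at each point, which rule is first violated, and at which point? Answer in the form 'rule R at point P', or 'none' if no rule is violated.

Zone of each point (C = within 1σ̂, B = 1σ̂–2σ̂, A = 2σ̂–3σ̂, * = beyond 3σ̂; sign = side of CL): 1:+C, 2:+C, 3:-C, 4:+B, 5:+C, 6:+C, 7:+C, 8:+B, 9:+B, 10:+C, 11:+B, 12:-C, 13:-B
Rule 4 (eight consecutive points on the same side of the centre line) is satisfied at point 11.

rule 4 at point 11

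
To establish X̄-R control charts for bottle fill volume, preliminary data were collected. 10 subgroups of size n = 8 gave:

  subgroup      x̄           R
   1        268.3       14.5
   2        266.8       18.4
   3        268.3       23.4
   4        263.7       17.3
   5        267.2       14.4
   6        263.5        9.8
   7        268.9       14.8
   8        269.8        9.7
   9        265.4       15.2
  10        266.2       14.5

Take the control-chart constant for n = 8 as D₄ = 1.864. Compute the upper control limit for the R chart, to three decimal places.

R̄ = (14.5 + 18.4 + 23.4 + 17.3 + 14.4 + 9.8 + 14.8 + 9.7 + 15.2 + 14.5) / 10 = 152.0000 / 10 = 15.2000
UCL_R = D₄·R̄ = 1.864 × 15.2000 = 28.3328

28.333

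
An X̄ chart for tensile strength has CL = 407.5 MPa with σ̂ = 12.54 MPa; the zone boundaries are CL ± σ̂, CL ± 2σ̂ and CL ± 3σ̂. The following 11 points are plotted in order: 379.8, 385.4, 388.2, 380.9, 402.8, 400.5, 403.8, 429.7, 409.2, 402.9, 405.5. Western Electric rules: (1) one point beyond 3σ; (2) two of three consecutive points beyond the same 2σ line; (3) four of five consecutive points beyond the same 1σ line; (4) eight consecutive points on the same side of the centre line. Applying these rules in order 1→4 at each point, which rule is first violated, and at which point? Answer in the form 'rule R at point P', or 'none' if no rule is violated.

rule 3 at point 4

Zone of each point (C = within 1σ̂, B = 1σ̂–2σ̂, A = 2σ̂–3σ̂, * = beyond 3σ̂; sign = side of CL): 1:-A, 2:-B, 3:-B, 4:-A, 5:-C, 6:-C, 7:-C, 8:+B, 9:+C, 10:-C, 11:-C
Rule 3 (four of five consecutive points beyond the same 1σ limit) is satisfied at point 4.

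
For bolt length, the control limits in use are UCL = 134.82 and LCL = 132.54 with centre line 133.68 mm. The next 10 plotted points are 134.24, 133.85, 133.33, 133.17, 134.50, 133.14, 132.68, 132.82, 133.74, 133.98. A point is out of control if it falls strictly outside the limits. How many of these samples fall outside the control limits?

0

All 10 points lie within [132.54, 134.82].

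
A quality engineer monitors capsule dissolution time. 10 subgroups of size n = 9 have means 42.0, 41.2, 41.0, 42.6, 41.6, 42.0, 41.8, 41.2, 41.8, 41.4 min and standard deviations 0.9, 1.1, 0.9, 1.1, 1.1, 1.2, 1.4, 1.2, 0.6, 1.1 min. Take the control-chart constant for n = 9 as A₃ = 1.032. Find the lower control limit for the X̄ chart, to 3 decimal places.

40.566

X̄̄ = (42.0 + 41.2 + 41.0 + 42.6 + 41.6 + 42.0 + 41.8 + 41.2 + 41.8 + 41.4) / 10 = 41.6600
s̄ = (0.9 + 1.1 + 0.9 + 1.1 + 1.1 + 1.2 + 1.4 + 1.2 + 0.6 + 1.1) / 10 = 1.0600
LCL = X̄̄ − A₃·s̄ = 41.6600 − 1.032 × 1.0600 = 40.5661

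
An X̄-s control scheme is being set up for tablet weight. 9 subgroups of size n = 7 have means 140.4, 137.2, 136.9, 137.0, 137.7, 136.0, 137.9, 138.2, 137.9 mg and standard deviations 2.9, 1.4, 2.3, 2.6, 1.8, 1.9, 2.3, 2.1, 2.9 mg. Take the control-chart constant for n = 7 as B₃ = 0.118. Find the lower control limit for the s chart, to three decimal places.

s̄ = (2.9 + 1.4 + 2.3 + 2.6 + 1.8 + 1.9 + 2.3 + 2.1 + 2.9) / 9 = 2.2444
LCL_s = B₃·s̄ = 0.118 × 2.2444 = 0.2648

0.265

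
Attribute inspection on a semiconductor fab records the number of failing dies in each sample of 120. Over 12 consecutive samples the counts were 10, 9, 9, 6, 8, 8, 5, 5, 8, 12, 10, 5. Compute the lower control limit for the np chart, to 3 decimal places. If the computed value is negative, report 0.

p̄ = Σdᵢ / (k·n) = 95 / (12 × 120) = 0.06597
LCL = np̄ − 3·√(np̄(1−p̄)) = 7.9167 − 3 × 2.7193 = -0.2411 → 0 (negative, so LCL = 0)

0.000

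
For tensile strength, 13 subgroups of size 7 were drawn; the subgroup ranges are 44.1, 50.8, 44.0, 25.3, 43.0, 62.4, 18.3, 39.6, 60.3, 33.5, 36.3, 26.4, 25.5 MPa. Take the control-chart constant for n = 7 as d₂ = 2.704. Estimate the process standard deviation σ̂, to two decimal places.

R̄ = (44.1 + 50.8 + 44.0 + 25.3 + 43.0 + 62.4 + 18.3 + 39.6 + 60.3 + 33.5 + 36.3 + 26.4 + 25.5) / 13 = 39.1923
σ̂ = R̄ / d₂ = 39.1923 / 2.704 = 14.4942

14.49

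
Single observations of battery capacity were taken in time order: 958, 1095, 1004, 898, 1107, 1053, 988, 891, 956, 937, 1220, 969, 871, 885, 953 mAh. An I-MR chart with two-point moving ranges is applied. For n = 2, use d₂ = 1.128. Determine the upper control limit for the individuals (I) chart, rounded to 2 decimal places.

1281.45

X̄ = (958 + 1095 + 1004 + 898 + 1107 + 1053 + 988 + 891 + 956 + 937 + 1220 + 969 + 871 + 885 + 953) / 15 = 985.6667
Moving ranges: 137, 91, 106, 209, 54, 65, 97, 65, 19, 283, 251, 98, 14, 68; M̄R̄ = 1557.0000 / 14 = 111.2143
UCL = X̄ + 3·M̄R̄/d₂ = 985.6667 + 3 × 111.2143 / 1.128 = 1281.4493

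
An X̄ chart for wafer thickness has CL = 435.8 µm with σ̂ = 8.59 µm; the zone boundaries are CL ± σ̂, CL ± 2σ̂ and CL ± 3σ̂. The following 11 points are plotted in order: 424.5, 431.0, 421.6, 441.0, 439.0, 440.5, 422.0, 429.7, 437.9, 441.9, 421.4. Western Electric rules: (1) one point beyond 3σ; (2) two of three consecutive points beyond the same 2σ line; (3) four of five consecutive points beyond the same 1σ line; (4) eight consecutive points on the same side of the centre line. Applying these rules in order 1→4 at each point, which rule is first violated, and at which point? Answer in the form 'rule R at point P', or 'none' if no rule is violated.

none

Zone of each point (C = within 1σ̂, B = 1σ̂–2σ̂, A = 2σ̂–3σ̂, * = beyond 3σ̂; sign = side of CL): 1:-B, 2:-C, 3:-B, 4:+C, 5:+C, 6:+C, 7:-B, 8:-C, 9:+C, 10:+C, 11:-B
No rule fires across all 11 points.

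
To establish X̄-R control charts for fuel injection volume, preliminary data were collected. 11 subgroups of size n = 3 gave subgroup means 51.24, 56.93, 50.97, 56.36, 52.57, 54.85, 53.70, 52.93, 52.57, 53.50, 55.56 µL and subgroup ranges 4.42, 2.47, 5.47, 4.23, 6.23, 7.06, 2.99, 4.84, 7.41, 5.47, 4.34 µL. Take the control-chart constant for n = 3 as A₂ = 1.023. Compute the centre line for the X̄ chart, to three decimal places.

53.744

X̄̄ = (51.24 + 56.93 + 50.97 + 56.36 + 52.57 + 54.85 + 53.70 + 52.93 + 52.57 + 53.50 + 55.56) / 11 = 591.1800 / 11 = 53.7436
CL = X̄̄ = 53.7436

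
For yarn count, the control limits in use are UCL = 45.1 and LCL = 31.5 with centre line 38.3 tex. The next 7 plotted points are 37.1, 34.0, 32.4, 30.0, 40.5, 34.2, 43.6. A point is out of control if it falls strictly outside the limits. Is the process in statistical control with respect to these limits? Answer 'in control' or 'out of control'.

Compare each point to [31.5, 45.1]: sample 4 = 30.0 < LCL.

out of control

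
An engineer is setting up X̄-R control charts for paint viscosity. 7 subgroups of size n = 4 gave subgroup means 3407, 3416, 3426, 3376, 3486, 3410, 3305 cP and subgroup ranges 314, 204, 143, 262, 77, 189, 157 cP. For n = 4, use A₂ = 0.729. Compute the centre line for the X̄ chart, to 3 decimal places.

X̄̄ = (3407 + 3416 + 3426 + 3376 + 3486 + 3410 + 3305) / 7 = 23826.0000 / 7 = 3403.7143
CL = X̄̄ = 3403.7143

3403.714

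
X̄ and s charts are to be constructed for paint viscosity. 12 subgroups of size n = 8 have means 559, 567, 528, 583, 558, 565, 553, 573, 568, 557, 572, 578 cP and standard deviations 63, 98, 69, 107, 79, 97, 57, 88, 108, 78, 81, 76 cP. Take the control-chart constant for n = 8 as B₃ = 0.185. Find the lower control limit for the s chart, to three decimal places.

s̄ = (63 + 98 + 69 + 107 + 79 + 97 + 57 + 88 + 108 + 78 + 81 + 76) / 12 = 83.4167
LCL_s = B₃·s̄ = 0.185 × 83.4167 = 15.4321

15.432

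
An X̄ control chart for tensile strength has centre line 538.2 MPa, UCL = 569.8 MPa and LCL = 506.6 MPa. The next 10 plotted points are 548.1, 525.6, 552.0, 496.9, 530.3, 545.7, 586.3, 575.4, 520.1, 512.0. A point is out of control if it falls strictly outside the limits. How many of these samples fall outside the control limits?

3

Compare each point to [506.6, 569.8]: sample 4 = 496.9 < LCL; sample 7 = 586.3 > UCL; sample 8 = 575.4 > UCL.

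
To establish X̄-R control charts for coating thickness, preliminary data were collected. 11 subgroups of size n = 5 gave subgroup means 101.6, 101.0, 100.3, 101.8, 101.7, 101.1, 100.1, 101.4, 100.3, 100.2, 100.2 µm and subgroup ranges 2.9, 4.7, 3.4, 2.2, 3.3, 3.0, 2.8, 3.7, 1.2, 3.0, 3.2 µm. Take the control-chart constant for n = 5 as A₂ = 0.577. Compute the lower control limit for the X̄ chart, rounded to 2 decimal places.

99.13

X̄̄ = (101.6 + 101.0 + 100.3 + 101.8 + 101.7 + 101.1 + 100.1 + 101.4 + 100.3 + 100.2 + 100.2) / 11 = 1109.7000 / 11 = 100.8818
R̄ = (2.9 + 4.7 + 3.4 + 2.2 + 3.3 + 3.0 + 2.8 + 3.7 + 1.2 + 3.0 + 3.2) / 11 = 33.4000 / 11 = 3.0364
LCL = X̄̄ − A₂·R̄ = 100.8818 − 0.577 × 3.0364 = 99.1298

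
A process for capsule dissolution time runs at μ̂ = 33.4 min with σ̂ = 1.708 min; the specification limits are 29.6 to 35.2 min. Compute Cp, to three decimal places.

0.546

Cp = (USL − LSL) / (6σ̂) = (35.2 − 29.6) / (6 × 1.708) = 5.6000 / 10.2480 = 0.5464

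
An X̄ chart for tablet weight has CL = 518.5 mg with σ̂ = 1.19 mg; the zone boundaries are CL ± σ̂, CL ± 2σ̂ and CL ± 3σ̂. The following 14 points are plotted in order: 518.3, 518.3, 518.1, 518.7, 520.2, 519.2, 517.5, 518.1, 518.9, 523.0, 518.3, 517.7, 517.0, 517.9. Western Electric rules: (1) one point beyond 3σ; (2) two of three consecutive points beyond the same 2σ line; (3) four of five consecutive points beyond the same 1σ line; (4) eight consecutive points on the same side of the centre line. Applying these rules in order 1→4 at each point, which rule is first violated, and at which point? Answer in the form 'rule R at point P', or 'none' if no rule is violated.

rule 1 at point 10

Zone of each point (C = within 1σ̂, B = 1σ̂–2σ̂, A = 2σ̂–3σ̂, * = beyond 3σ̂; sign = side of CL): 1:-C, 2:-C, 3:-C, 4:+C, 5:+B, 6:+C, 7:-C, 8:-C, 9:+C, 10:+*, 11:-C, 12:-C, 13:-B, 14:-C
Rule 1 (one point beyond the 3σ limits) is satisfied at point 10.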